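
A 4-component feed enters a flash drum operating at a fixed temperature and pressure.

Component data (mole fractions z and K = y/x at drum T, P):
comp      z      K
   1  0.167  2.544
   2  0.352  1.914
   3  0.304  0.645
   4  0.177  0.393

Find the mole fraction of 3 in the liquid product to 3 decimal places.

x_3 = 0.400

Rachford–Rice: g(ψ) = Σ zᵢ(Kᵢ−1)/(1+ψ(Kᵢ−1)) = 0.
Check two-phase: ΣzᵢKᵢ = 1.364 > 1 and Σzᵢ/Kᵢ = 1.171 > 1, so g(0) = 0.364 > 0 and g(1) = -0.171 < 0.
Iterate (Newton) starting at ψ = 0.68:
  ψ = 0.680: g = -0.0010, g' = -0.462 → ψ = 0.678
Converged at ψ = 0.678.
Compositions from xᵢ = zᵢ/(1+ψ(Kᵢ−1)), yᵢ = Kᵢxᵢ:
  1: x = 0.082, y = 0.208
  2: x = 0.217, y = 0.416
  3: x = 0.400, y = 0.258
  4: x = 0.301, y = 0.118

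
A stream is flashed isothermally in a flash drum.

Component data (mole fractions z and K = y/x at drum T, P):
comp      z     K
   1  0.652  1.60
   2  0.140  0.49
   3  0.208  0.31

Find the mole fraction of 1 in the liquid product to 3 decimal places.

x_1 = 0.509

Material balance + equilibrium reduce to Σ zᵢ(Kᵢ−1)/(1+ψ(Kᵢ−1)) = 0.
g(0) = ΣzᵢKᵢ − 1 = 0.176 and g(1) = 1 − Σzᵢ/Kᵢ = -0.364, so a root lies in (0, 1).
Newton iteration, ψ⁰ = 0.5:
  ψ = 0.500: g = -0.0140, g' = -0.435 → ψ = 0.468
  ψ = 0.468: g = -0.0002, g' = -0.422 → ψ = 0.467
Converged at ψ = 0.467.
Compositions from xᵢ = zᵢ/(1+ψ(Kᵢ−1)), yᵢ = Kᵢxᵢ:
  1: x = 0.509, y = 0.815
  2: x = 0.184, y = 0.090
  3: x = 0.307, y = 0.095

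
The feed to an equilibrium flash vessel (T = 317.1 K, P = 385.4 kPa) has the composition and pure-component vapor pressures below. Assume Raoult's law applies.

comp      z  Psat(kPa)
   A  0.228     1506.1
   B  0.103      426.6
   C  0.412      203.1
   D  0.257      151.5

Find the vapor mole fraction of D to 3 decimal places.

y_D = 0.118

Raoult's law: Kᵢ = Pᵢˢᵃᵗ/P = Pᵢˢᵃᵗ/385.4.
  K_A = 1506.1/385.4 = 3.90789, K_B = 426.6/385.4 = 1.10690, K_C = 203.1/385.4 = 0.52698, K_D = 151.5/385.4 = 0.39310
Let β = V/F and solve Σ zᵢ(Kᵢ−1)/(1+β(Kᵢ−1)) = 0.
g(0) = ΣzᵢKᵢ − 1 = 0.323 and g(1) = 1 − Σzᵢ/Kᵢ = -0.587, so a root lies in (0, 1).
Newton–Raphson from β = 0.5:
  β = 0.500: g = -0.1985, g' = -0.674 → β = 0.206
  β = 0.206: g = 0.0316, g' = -0.993 → β = 0.237
  β = 0.237: g = 0.0012, g' = -0.922 → β = 0.239
Converged at β = 0.239.
Compositions from xᵢ = zᵢ/(1+β(Kᵢ−1)), yᵢ = Kᵢxᵢ:
  A: x = 0.135, y = 0.526
  B: x = 0.100, y = 0.111
  C: x = 0.464, y = 0.245
  D: x = 0.301, y = 0.118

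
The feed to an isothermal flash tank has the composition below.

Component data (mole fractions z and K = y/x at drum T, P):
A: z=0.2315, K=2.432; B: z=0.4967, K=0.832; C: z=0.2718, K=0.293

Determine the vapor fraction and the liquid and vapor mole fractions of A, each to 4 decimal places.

Newton–Raphson from ψ = 0.5:
  ψ = 0.5000: g = -0.19515, g' = -0.5030 → ψ = 0.1120
  ψ = 0.1120: g = -0.00805, g' = -0.5273 → ψ = 0.0967
  ψ = 0.0967: g = 0.00007, g' = -0.5372 → ψ = 0.0969
Converged at ψ = 0.0969.
Compositions from xᵢ = zᵢ/(1+ψ(Kᵢ−1)), yᵢ = Kᵢxᵢ:
  A: x = 0.2033, y = 0.4944
  B: x = 0.5049, y = 0.4201
  C: x = 0.2918, y = 0.0855

ψ = 0.0969, x_A = 0.2033, y_A = 0.4944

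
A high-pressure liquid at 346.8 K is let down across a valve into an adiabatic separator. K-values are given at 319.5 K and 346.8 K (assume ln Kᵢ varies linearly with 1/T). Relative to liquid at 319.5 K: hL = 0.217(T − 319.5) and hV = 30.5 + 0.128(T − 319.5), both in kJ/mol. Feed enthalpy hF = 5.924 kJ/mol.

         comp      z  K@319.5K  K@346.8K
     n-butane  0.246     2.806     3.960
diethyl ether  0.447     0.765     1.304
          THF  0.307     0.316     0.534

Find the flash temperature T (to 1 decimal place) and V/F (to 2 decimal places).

Adiabatic flash: solve Rachford–Rice at each trial T, then check hF = ψ·hV(T) + (1−ψ)·hL(T).
  T = 319.5 K: K = (2.806, 0.765, 0.316), RR gives ψ = 0.160, H_out = 4.868 kJ/mol
  T = 346.8 K: K = (3.960, 1.304, 0.534), RR gives ψ = 1.000, H_out = 33.994 kJ/mol
  T = 333.1 K: K = (3.355, 1.009, 0.415), RR gives ψ = 0.532, H_out = 18.545 kJ/mol
  T = 326.3 K: K = (3.074, 0.881, 0.363), RR gives ψ = 0.330, H_out = 11.339 kJ/mol
  T = 322.9 K: K = (2.938, 0.822, 0.339), RR gives ψ = 0.241, H_out = 8.028 kJ/mol
  T = 321.2 K: K = (2.872, 0.793, 0.327), RR gives ψ = 0.200, H_out = 6.433 kJ/mol
  T = 320.4 K: K = (2.841, 0.780, 0.322), RR gives ψ = 0.181, H_out = 5.693 kJ/mol
  T = 320.8 K: K = (2.856, 0.786, 0.325), RR gives ψ = 0.190, H_out = 6.062 kJ/mol
Linear interpolation between T = 320.4 (H_out = 5.693) and T = 320.8 (H_out = 6.062) on hF = 5.924 gives T ≈ 320.7 K, at which ψ = 0.19.

T = 320.7 K, V/F = 0.19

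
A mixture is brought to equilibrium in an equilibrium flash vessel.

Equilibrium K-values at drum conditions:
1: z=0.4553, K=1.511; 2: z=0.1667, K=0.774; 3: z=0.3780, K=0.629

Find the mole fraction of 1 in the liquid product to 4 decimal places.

Rachford–Rice: g(V/F) = Σ zᵢ(Kᵢ−1)/(1+V/F(Kᵢ−1)) = 0.
Check two-phase: ΣzᵢKᵢ = 1.0547 > 1 and Σzᵢ/Kᵢ = 1.1177 > 1, so g(0) = 0.0547 > 0 and g(1) = -0.1177 < 0.
Iterate (Newton) starting at V/F = 0.5:
  V/F = 0.5000: g = -0.02934, g' = -0.1647 → V/F = 0.3218
  V/F = 0.3218: g = -0.00008, g' = -0.1647 → V/F = 0.3213
Converged at V/F = 0.3213.
Compositions from xᵢ = zᵢ/(1+V/F(Kᵢ−1)), yᵢ = Kᵢxᵢ:
  1: x = 0.3911, y = 0.5909
  2: x = 0.1798, y = 0.1391
  3: x = 0.4292, y = 0.2699

x_1 = 0.3911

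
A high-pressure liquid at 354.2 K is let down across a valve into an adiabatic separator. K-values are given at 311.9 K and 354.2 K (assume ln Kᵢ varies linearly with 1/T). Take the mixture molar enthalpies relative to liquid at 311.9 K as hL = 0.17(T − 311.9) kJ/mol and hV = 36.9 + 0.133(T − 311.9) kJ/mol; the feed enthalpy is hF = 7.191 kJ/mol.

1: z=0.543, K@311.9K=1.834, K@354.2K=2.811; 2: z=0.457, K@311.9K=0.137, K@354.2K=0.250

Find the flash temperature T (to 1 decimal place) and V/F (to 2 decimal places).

T = 318.1 K, V/F = 0.17

Adiabatic flash: solve Rachford–Rice at each trial T, then check hF = ψ·hV(T) + (1−ψ)·hL(T).
  T = 311.9 K: K = (1.834, 0.137), RR gives ψ = 0.081, H_out = 2.998 kJ/mol
  T = 354.2 K: K = (2.811, 0.250), RR gives ψ = 0.472, H_out = 23.857 kJ/mol
  T = 333.0 K: K = (2.300, 0.189), RR gives ψ = 0.318, H_out = 15.062 kJ/mol
  T = 322.4 K: K = (2.061, 0.161), RR gives ψ = 0.217, H_out = 9.693 kJ/mol
  T = 317.1 K: K = (1.945, 0.149), RR gives ψ = 0.154, H_out = 6.544 kJ/mol
  T = 319.8 K: K = (2.003, 0.155), RR gives ψ = 0.187, H_out = 8.198 kJ/mol
  T = 318.5 K: K = (1.975, 0.152), RR gives ψ = 0.172, H_out = 7.416 kJ/mol
Linear interpolation between T = 317.1 (H_out = 6.544) and T = 318.5 (H_out = 7.416) on hF = 7.191 gives T ≈ 318.1 K, at which ψ = 0.17.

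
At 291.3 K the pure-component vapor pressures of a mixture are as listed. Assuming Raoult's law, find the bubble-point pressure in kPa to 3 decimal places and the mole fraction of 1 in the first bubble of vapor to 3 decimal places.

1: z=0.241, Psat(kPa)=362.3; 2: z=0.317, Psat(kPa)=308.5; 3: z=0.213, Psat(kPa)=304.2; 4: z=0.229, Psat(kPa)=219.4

At the bubble point ψ → 0, so ΣzᵢKᵢ = 1 with Kᵢ = Pᵢˢᵃᵗ/P ⇒ P = ΣzᵢPᵢˢᵃᵗ.
P = 0.241·362.3 + 0.317·308.5 + 0.213·304.2 + 0.229·219.4 = 300.146 kPa
yᵢ = zᵢPᵢˢᵃᵗ/P ⇒ y_1 = 0.241·362.3/300.146 = 0.291

Pbub = 300.146 kPa, y_1 = 0.291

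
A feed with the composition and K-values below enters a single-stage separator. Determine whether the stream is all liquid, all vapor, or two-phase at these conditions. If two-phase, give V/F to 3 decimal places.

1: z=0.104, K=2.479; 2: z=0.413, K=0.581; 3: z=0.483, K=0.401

all liquid

ΣzᵢKᵢ = 0.691; Σzᵢ/Kᵢ = 1.957.
Since ΣzᵢKᵢ < 1 the mixture is below its bubble point — single liquid phase.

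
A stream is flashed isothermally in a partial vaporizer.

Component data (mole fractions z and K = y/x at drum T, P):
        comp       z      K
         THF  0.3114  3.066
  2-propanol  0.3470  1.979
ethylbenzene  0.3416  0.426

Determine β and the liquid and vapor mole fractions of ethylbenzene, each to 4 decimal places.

β = 0.9000, x_ethylbenzene = 0.7066, y_ethylbenzene = 0.3010

Newton iteration, β⁰ = 0.5:
  β = 0.5000: g = 0.26952, g' = -0.6929 → β = 0.8890
  β = 0.8890: g = 0.00805, g' = -0.7295 → β = 0.9000
Converged at β = 0.9000.
Compositions from xᵢ = zᵢ/(1+β(Kᵢ−1)), yᵢ = Kᵢxᵢ:
  THF: x = 0.1089, y = 0.3339
  2-propanol: x = 0.1845, y = 0.3651
  ethylbenzene: x = 0.7066, y = 0.3010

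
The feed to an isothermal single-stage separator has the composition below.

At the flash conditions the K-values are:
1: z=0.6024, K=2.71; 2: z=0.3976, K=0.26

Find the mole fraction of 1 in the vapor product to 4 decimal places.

Binary case is linear: z₁(K₁−1)(1+ψ(K₂−1)) + z₂(K₂−1)(1+ψ(K₁−1)) = 0
⇒ ψ = [z₁(K₁−1)+z₂(K₂−1)] / [−(K₁−1)(K₂−1)] = 0.73588/1.26540 = 0.5815
Compositions from xᵢ = zᵢ/(1+ψ(Kᵢ−1)), yᵢ = Kᵢxᵢ:
  1: x = 0.3020, y = 0.8185
  2: x = 0.6980, y = 0.1815

y_1 = 0.8185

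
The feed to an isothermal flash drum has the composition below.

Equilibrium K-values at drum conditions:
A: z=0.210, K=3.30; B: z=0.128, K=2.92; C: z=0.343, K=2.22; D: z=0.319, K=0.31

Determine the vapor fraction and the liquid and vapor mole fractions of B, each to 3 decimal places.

Material balance + equilibrium reduce to Σ zᵢ(Kᵢ−1)/(1+ψ(Kᵢ−1)) = 0.
Check two-phase: ΣzᵢKᵢ = 1.927 > 1 and Σzᵢ/Kᵢ = 1.291 > 1, so g(0) = 0.927 > 0 and g(1) = -0.291 < 0.
Newton–Raphson from ψ = 0.3:
  ψ = 0.300: g = 0.4705, g' = -1.094 → ψ = 0.730
  ψ = 0.730: g = 0.0604, g' = -0.996 → ψ = 0.791
  ψ = 0.791: g = -0.0024, g' = -1.082 → ψ = 0.788
Converged at ψ = 0.788.
Compositions from xᵢ = zᵢ/(1+ψ(Kᵢ−1)), yᵢ = Kᵢxᵢ:
  A: x = 0.075, y = 0.246
  B: x = 0.051, y = 0.149
  C: x = 0.175, y = 0.388
  D: x = 0.700, y = 0.217

ψ = 0.788, x_B = 0.051, y_B = 0.149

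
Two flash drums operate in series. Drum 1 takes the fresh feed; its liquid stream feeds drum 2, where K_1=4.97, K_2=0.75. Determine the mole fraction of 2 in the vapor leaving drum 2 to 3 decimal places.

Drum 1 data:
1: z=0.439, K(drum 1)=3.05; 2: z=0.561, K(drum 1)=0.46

Drum 1:
Let ψ₁ = V/F and solve Σ zᵢ(Kᵢ−1)/(1+ψ₁(Kᵢ−1)) = 0.
g(0) = ΣzᵢKᵢ − 1 = 0.597 and g(1) = 1 − Σzᵢ/Kᵢ = -0.363, so a root lies in (0, 1).
Binary case is linear: z₁(K₁−1)(1+ψ₁(K₂−1)) + z₂(K₂−1)(1+ψ₁(K₁−1)) = 0
⇒ ψ₁ = [z₁(K₁−1)+z₂(K₂−1)] / [−(K₁−1)(K₂−1)] = 0.5970/1.1070 = 0.539
Drum-1 compositions:
  1: x = 0.208, y = 0.636
  2: x = 0.792, y = 0.364
Drum-2 feed = drum-1 liquid: z₂ = (0.2085, 0.7915).
Drum 2:
Let ψ₂ = V/F and solve Σ zᵢ(Kᵢ−1)/(1+ψ₂(Kᵢ−1)) = 0.
g(0) = ΣzᵢKᵢ − 1 = 0.630 and g(1) = 1 − Σzᵢ/Kᵢ = -0.097, so a root lies in (0, 1).
Binary case is linear: z₁(K₁−1)(1+ψ₂(K₂−1)) + z₂(K₂−1)(1+ψ₂(K₁−1)) = 0
⇒ ψ₂ = [z₁(K₁−1)+z₂(K₂−1)] / [−(K₁−1)(K₂−1)] = 0.6298/0.9925 = 0.635
  1: x = 0.059, y = 0.294
  2: x = 0.941, y = 0.706

y_2 (drum 2) = 0.706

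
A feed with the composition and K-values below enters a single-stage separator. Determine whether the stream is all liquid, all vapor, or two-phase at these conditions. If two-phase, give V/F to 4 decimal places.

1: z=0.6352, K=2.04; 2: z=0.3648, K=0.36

two-phase, V/F = 0.6417

ΣzᵢKᵢ = 1.4271; Σzᵢ/Kᵢ = 1.3247.
Both exceed 1, so a two-phase solution exists.
Material balance + equilibrium reduce to Σ zᵢ(Kᵢ−1)/(1+ψ(Kᵢ−1)) = 0.
Newton–Raphson from ψ = 0.5:
  ψ = 0.5000: g = 0.09127, g' = -0.6205 → ψ = 0.6471
  ψ = 0.6471: g = -0.00364, g' = -0.6808 → ψ = 0.6417
Converged at ψ = 0.6417.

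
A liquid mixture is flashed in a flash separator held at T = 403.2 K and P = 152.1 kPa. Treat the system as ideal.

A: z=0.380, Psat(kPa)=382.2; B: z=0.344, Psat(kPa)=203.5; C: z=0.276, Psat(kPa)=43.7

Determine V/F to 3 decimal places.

Raoult's law: Kᵢ = Pᵢˢᵃᵗ/P = Pᵢˢᵃᵗ/152.1.
  K_A = 382.2/152.1 = 2.51282, K_B = 203.5/152.1 = 1.33794, K_C = 43.7/152.1 = 0.28731
Iterate (Newton) starting at V/F = 0.5:
  V/F = 0.500: g = 0.1211, g' = -0.649 → V/F = 0.687
  V/F = 0.687: g = -0.0089, g' = -0.773 → V/F = 0.675
Converged at V/F = 0.675.

V/F = 0.675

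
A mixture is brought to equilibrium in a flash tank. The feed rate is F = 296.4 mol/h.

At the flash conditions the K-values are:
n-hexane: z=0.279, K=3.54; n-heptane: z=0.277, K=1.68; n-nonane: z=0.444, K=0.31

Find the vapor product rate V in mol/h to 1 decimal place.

Material balance + equilibrium reduce to Σ zᵢ(Kᵢ−1)/(1+V/F(Kᵢ−1)) = 0.
g(0) = ΣzᵢKᵢ − 1 = 0.591 and g(1) = 1 − Σzᵢ/Kᵢ = -0.676, so a root lies in (0, 1).
Newton–Raphson from V/F = 0.5:
  V/F = 0.500: g = -0.0150, g' = -0.913 → V/F = 0.484
Converged at V/F = 0.484.
Then V = V/F·F = 0.4836·296.4 = 143.3 mol/h and L = F − V = 153.1 mol/h.

V = 143.3 mol/h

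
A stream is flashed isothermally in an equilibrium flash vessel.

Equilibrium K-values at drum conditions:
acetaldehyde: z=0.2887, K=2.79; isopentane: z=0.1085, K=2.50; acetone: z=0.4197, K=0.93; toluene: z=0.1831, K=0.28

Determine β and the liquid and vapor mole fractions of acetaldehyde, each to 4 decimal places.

β = 0.7190, x_acetaldehyde = 0.1262, y_acetaldehyde = 0.3522

Iterate (Newton) starting at β = 0.5:
  β = 0.5000: g = 0.12927, g' = -0.5713 → β = 0.7263
  β = 0.7263: g = -0.00472, g' = -0.6501 → β = 0.7190
Converged at β = 0.7190.
Compositions from xᵢ = zᵢ/(1+β(Kᵢ−1)), yᵢ = Kᵢxᵢ:
  acetaldehyde: x = 0.1262, y = 0.3522
  isopentane: x = 0.0522, y = 0.1305
  acetone: x = 0.4419, y = 0.4110
  toluene: x = 0.3796, y = 0.1063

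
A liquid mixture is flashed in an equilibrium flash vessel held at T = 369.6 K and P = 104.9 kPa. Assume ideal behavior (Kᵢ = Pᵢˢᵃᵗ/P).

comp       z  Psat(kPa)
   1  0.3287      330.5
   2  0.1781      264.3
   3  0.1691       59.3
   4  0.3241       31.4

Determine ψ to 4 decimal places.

Raoult's law: Kᵢ = Pᵢˢᵃᵗ/P = Pᵢˢᵃᵗ/104.9.
  K_1 = 330.5/104.9 = 3.150620, K_2 = 264.3/104.9 = 2.519542, K_3 = 59.3/104.9 = 0.565300, K_4 = 31.4/104.9 = 0.299333
Let ψ = V/F and solve Σ zᵢ(Kᵢ−1)/(1+ψ(Kᵢ−1)) = 0.
Feasibility: ΣzᵢKᵢ = 1.6769, Σzᵢ/Kᵢ = 1.5569 — both > 1, two phases present.
Newton iteration, ψ⁰ = 0.5:
  ψ = 0.5000: g = 0.05095, g' = -0.9149 → ψ = 0.5557
Converged at ψ = 0.5557.

ψ = 0.5557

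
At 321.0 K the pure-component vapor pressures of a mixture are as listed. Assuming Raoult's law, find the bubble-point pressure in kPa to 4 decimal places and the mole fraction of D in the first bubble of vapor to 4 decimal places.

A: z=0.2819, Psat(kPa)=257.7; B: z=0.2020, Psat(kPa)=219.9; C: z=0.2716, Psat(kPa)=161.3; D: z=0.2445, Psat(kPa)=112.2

Pbub = 188.3074 kPa, y_D = 0.1457

At the bubble point ψ → 0, so ΣzᵢKᵢ = 1 with Kᵢ = Pᵢˢᵃᵗ/P ⇒ P = ΣzᵢPᵢˢᵃᵗ.
P = 0.2819·257.7 + 0.2020·219.9 + 0.2716·161.3 + 0.2445·112.2 = 188.3074 kPa
yᵢ = zᵢPᵢˢᵃᵗ/P ⇒ y_D = 0.2445·112.2/188.3074 = 0.1457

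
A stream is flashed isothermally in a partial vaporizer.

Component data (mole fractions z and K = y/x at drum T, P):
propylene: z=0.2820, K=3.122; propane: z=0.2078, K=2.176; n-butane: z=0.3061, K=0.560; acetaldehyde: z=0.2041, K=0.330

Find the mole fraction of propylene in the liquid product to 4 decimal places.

x_propylene = 0.1249

Rachford–Rice: g(V/F) = Σ zᵢ(Kᵢ−1)/(1+V/F(Kᵢ−1)) = 0.
Check two-phase: ΣzᵢKᵢ = 1.5713 > 1 and Σzᵢ/Kᵢ = 1.3509 > 1, so g(0) = 0.5713 > 0 and g(1) = -0.3509 < 0.
Newton iteration, V/F⁰ = 0.5:
  V/F = 0.5000: g = 0.06593, g' = -0.7175 → V/F = 0.5919
  V/F = 0.5919: g = 0.00061, g' = -0.7094 → V/F = 0.5927
Converged at V/F = 0.5927.
Compositions from xᵢ = zᵢ/(1+V/F(Kᵢ−1)), yᵢ = Kᵢxᵢ:
  propylene: x = 0.1249, y = 0.3899
  propane: x = 0.1224, y = 0.2664
  n-butane: x = 0.4141, y = 0.2319
  acetaldehyde: x = 0.3386, y = 0.1117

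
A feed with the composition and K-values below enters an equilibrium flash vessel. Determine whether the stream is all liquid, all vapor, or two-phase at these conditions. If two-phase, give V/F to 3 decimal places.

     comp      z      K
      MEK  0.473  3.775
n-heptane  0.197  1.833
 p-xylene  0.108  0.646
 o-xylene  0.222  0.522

all vapor

ΣzᵢKᵢ = 2.332; Σzᵢ/Kᵢ = 0.825.
Since Σzᵢ/Kᵢ < 1 the mixture is above its dew point — single vapor phase.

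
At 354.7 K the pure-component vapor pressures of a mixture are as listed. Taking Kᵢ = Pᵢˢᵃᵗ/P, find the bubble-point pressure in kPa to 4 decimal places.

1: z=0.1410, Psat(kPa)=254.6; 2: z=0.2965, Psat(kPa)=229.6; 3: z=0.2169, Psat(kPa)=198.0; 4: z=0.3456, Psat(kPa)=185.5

At the bubble point ψ → 0, so ΣzᵢKᵢ = 1 with Kᵢ = Pᵢˢᵃᵗ/P ⇒ P = ΣzᵢPᵢˢᵃᵗ.
P = 0.1410·254.6 + 0.2965·229.6 + 0.2169·198.0 + 0.3456·185.5 = 211.0300 kPa

Pbub = 211.0300 kPa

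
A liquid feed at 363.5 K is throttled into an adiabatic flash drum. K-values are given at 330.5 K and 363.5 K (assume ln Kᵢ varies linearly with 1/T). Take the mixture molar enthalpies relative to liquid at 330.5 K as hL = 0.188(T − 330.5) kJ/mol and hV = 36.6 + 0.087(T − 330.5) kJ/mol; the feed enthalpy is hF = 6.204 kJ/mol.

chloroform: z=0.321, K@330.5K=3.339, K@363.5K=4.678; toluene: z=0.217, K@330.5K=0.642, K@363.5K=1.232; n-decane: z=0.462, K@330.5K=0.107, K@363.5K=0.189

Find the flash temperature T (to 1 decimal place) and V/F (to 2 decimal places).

Adiabatic flash: solve Rachford–Rice at each trial T, then check hF = ψ·hV(T) + (1−ψ)·hL(T).
  T = 330.5 K: K = (3.339, 0.642, 0.107), RR gives ψ = 0.148, H_out = 5.425 kJ/mol
  T = 363.5 K: K = (4.678, 1.232, 0.189), RR gives ψ = 0.378, H_out = 18.776 kJ/mol
  T = 347.0 K: K = (3.984, 0.903, 0.144), RR gives ψ = 0.266, H_out = 12.406 kJ/mol
  T = 338.8 K: K = (3.657, 0.765, 0.125), RR gives ψ = 0.209, H_out = 9.034 kJ/mol
  T = 334.6 K: K = (3.494, 0.701, 0.116), RR gives ψ = 0.179, H_out = 7.237 kJ/mol
  T = 332.6 K: K = (3.418, 0.672, 0.111), RR gives ψ = 0.164, H_out = 6.361 kJ/mol
Linear interpolation between T = 330.5 (H_out = 5.425) and T = 332.6 (H_out = 6.361) on hF = 6.204 gives T ≈ 332.2 K, at which ψ = 0.16.

T = 332.2 K, V/F = 0.16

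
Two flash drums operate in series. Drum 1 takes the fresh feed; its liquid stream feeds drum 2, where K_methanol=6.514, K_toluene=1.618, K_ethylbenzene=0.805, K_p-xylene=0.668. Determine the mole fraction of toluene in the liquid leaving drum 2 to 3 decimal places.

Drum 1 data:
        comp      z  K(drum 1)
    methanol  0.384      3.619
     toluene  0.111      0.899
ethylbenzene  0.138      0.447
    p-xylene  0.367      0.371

Drum 1:
Material balance + equilibrium reduce to Σ zᵢ(Kᵢ−1)/(1+ψ₁(Kᵢ−1)) = 0.
g(0) = ΣzᵢKᵢ − 1 = 0.687 and g(1) = 1 − Σzᵢ/Kᵢ = -0.528, so a root lies in (0, 1).
Iterate (Newton) starting at ψ₁ = 0.5:
  ψ₁ = 0.500: g = -0.0186, g' = -0.885 → ψ₁ = 0.479
Converged at ψ₁ = 0.479.
Drum-1 compositions:
  methanol: x = 0.170, y = 0.616
  toluene: x = 0.117, y = 0.105
  ethylbenzene: x = 0.188, y = 0.084
  p-xylene: x = 0.525, y = 0.195
Drum-2 feed = drum-1 liquid: z₂ = (0.1703, 0.1166, 0.1877, 0.5253).
Drum 2:
Iterate (Newton) starting at ψ₂ = 0.62:
  ψ₂ = 0.620: g = 0.0034, g' = -0.390 → ψ₂ = 0.629
Converged at ψ₂ = 0.629.
  methanol: x = 0.038, y = 0.248
  toluene: x = 0.084, y = 0.136
  ethylbenzene: x = 0.214, y = 0.172
  p-xylene: x = 0.664, y = 0.443

x_toluene (drum 2) = 0.084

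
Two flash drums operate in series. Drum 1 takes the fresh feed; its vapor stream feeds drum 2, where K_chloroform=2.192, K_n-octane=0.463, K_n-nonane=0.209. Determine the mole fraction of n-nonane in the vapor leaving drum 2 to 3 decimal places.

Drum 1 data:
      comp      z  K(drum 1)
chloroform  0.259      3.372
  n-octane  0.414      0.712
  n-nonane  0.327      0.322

y_n-nonane (drum 2) = 0.045

Drum 1:
Let ψ₁ = V/F and solve Σ zᵢ(Kᵢ−1)/(1+ψ₁(Kᵢ−1)) = 0.
Feasibility: ΣzᵢKᵢ = 1.273, Σzᵢ/Kᵢ = 1.674 — both > 1, two phases present.
Newton iteration, ψ₁⁰ = 0.5:
  ψ₁ = 0.500: g = -0.1937, g' = -0.696 → ψ₁ = 0.222
  ψ₁ = 0.222: g = 0.0143, g' = -0.873 → ψ₁ = 0.238
Converged at ψ₁ = 0.238.
Drum-1 compositions:
  chloroform: x = 0.165, y = 0.558
  n-octane: x = 0.445, y = 0.316
  n-nonane: x = 0.390, y = 0.126
Drum-2 feed = drum-1 vapor: z₂ = (0.5579, 0.3165, 0.1256).
Drum 2:
Rachford–Rice: g(ψ₂) = Σ zᵢ(Kᵢ−1)/(1+ψ₂(Kᵢ−1)) = 0.
Feasibility: ΣzᵢKᵢ = 1.396, Σzᵢ/Kᵢ = 1.539 — both > 1, two phases present.
Newton iteration, ψ₂⁰ = 0.55:
  ψ₂ = 0.550: g = -0.0153, g' = -0.719 → ψ₂ = 0.529
  ψ₂ = 0.529: g = -0.0001, g' = -0.708 → ψ₂ = 0.528
Converged at ψ₂ = 0.528.
  chloroform: x = 0.342, y = 0.750
  n-octane: x = 0.442, y = 0.205
  n-nonane: x = 0.216, y = 0.045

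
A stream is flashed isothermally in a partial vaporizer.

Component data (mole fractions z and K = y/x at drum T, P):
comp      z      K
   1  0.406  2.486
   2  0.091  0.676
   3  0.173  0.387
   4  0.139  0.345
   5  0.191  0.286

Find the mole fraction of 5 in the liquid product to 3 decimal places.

Rachford–Rice: g(β) = Σ zᵢ(Kᵢ−1)/(1+β(Kᵢ−1)) = 0.
Check two-phase: ΣzᵢKᵢ = 1.240 > 1 and Σzᵢ/Kᵢ = 1.816 > 1, so g(0) = 0.240 > 0 and g(1) = -0.816 < 0.
Newton–Raphson from β = 0.34:
  β = 0.340: g = -0.0635, g' = -0.780 → β = 0.259
  β = 0.259: g = 0.0008, g' = -0.804 → β = 0.260
Converged at β = 0.260.
Compositions from xᵢ = zᵢ/(1+β(Kᵢ−1)), yᵢ = Kᵢxᵢ:
  1: x = 0.293, y = 0.728
  2: x = 0.099, y = 0.067
  3: x = 0.206, y = 0.080
  4: x = 0.167, y = 0.058
  5: x = 0.234, y = 0.067

x_5 = 0.234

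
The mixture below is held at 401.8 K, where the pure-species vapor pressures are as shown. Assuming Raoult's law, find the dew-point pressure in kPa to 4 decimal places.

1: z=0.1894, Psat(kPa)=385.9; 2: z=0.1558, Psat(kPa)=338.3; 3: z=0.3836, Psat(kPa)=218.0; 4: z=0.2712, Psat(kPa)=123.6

At the dew point ψ → 1, so Σzᵢ/Kᵢ = 1 with Kᵢ = Pᵢˢᵃᵗ/P ⇒ 1/P = Σzᵢ/Pᵢˢᵃᵗ.
1/P = 0.1894/385.9 + 0.1558/338.3 + 0.3836/218.0 + 0.2712/123.6 = 0.0049051 ⇒ P = 203.8675 kPa

Pdew = 203.8675 kPa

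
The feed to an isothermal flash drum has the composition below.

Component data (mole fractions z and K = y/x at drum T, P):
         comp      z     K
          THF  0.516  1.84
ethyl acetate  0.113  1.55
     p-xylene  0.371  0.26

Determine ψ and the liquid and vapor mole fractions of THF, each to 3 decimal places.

ψ = 0.377, x_THF = 0.392, y_THF = 0.721

Let ψ = V/F and solve Σ zᵢ(Kᵢ−1)/(1+ψ(Kᵢ−1)) = 0.
Check two-phase: ΣzᵢKᵢ = 1.221 > 1 and Σzᵢ/Kᵢ = 1.780 > 1, so g(0) = 0.221 > 0 and g(1) = -0.780 < 0.
Iterate (Newton) starting at ψ = 0.47:
  ψ = 0.470: g = -0.0608, g' = -0.686 → ψ = 0.381
  ψ = 0.381: g = -0.0029, g' = -0.627 → ψ = 0.377
Converged at ψ = 0.377.
Compositions from xᵢ = zᵢ/(1+ψ(Kᵢ−1)), yᵢ = Kᵢxᵢ:
  THF: x = 0.392, y = 0.721
  ethyl acetate: x = 0.094, y = 0.145
  p-xylene: x = 0.514, y = 0.134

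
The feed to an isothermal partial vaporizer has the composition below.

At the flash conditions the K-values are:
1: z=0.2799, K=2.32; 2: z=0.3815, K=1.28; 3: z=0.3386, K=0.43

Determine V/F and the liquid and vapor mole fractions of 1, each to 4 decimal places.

V/F = 0.6101, x_1 = 0.1550, y_1 = 0.3597

Rachford–Rice: g(V/F) = Σ zᵢ(Kᵢ−1)/(1+V/F(Kᵢ−1)) = 0.
Check two-phase: ΣzᵢKᵢ = 1.2833 > 1 and Σzᵢ/Kᵢ = 1.2061 > 1, so g(0) = 0.2833 > 0 and g(1) = -0.2061 < 0.
Newton iteration, V/F⁰ = 0.47:
  V/F = 0.4700: g = 0.05878, g' = -0.4144 → V/F = 0.6119
  V/F = 0.6119: g = -0.00077, g' = -0.4304 → V/F = 0.6101
Converged at V/F = 0.6101.
Compositions from xᵢ = zᵢ/(1+V/F(Kᵢ−1)), yᵢ = Kᵢxᵢ:
  1: x = 0.1550, y = 0.3597
  2: x = 0.3258, y = 0.4171
  3: x = 0.5191, y = 0.2232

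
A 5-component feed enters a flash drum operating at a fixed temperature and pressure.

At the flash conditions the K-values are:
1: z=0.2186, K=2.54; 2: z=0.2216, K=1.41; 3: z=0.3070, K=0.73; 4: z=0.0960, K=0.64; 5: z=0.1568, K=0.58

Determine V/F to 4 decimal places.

V/F = 0.6645

Material balance + equilibrium reduce to Σ zᵢ(Kᵢ−1)/(1+V/F(Kᵢ−1)) = 0.
g(0) = ΣzᵢKᵢ − 1 = 0.2442 and g(1) = 1 − Σzᵢ/Kᵢ = -0.0841, so a root lies in (0, 1).
Newton iteration, V/F⁰ = 0.63:
  V/F = 0.6300: g = 0.00895, g' = -0.2615 → V/F = 0.6642
  V/F = 0.6642: g = 0.00007, g' = -0.2576 → V/F = 0.6645
Converged at V/F = 0.6645.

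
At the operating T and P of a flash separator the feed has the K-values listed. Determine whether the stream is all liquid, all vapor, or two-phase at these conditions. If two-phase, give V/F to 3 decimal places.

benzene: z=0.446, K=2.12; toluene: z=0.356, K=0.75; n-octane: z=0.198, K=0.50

two-phase, V/F = 0.761

ΣzᵢKᵢ = 1.312; Σzᵢ/Kᵢ = 1.081.
Both exceed 1, so a two-phase solution exists.
Newton–Raphson from ψ = 0.5:
  ψ = 0.500: g = 0.0865, g' = -0.347 → ψ = 0.749
  ψ = 0.749: g = 0.0038, g' = -0.326 → ψ = 0.761
Converged at ψ = 0.761.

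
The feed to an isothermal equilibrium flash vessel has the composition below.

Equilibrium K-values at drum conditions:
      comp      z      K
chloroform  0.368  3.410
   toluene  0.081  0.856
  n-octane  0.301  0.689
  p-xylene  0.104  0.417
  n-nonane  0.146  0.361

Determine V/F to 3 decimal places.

Material balance + equilibrium reduce to Σ zᵢ(Kᵢ−1)/(1+V/F(Kᵢ−1)) = 0.
Feasibility: ΣzᵢKᵢ = 1.628, Σzᵢ/Kᵢ = 1.293 — both > 1, two phases present.
Iterate (Newton) starting at V/F = 0.5:
  V/F = 0.500: g = 0.0561, g' = -0.682 → V/F = 0.582
  V/F = 0.582: g = 0.0016, g' = -0.648 → V/F = 0.585
Converged at V/F = 0.585.

V/F = 0.585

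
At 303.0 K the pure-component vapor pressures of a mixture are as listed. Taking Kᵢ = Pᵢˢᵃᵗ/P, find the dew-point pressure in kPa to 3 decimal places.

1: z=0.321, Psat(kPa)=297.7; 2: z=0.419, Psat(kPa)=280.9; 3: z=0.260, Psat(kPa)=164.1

Pdew = 240.714 kPa

At the dew point ψ → 1, so Σzᵢ/Kᵢ = 1 with Kᵢ = Pᵢˢᵃᵗ/P ⇒ 1/P = Σzᵢ/Pᵢˢᵃᵗ.
1/P = 0.321/297.7 + 0.419/280.9 + 0.260/164.1 = 0.004154 ⇒ P = 240.714 kPa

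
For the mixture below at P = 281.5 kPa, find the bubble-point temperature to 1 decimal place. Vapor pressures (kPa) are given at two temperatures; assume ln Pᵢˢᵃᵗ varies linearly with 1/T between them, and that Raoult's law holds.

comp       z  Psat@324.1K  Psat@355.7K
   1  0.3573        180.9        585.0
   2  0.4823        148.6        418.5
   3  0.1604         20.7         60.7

Bubble-point temperature: ΣzᵢPᵢˢᵃᵗ(T) = P. Interpolate ln Pᵢˢᵃᵗ = aᵢ + bᵢ/T.
  T = 324.1 K: ΣzᵢPᵢˢᵃᵗ = 139.63 kPa
  T = 355.7 K: ΣzᵢPᵢˢᵃᵗ = 420.60 kPa
  T = 339.9 K: ΣzᵢPᵢˢᵃᵗ = 248.48 kPa
  T = 347.8 K: ΣzᵢPᵢˢᵃᵗ = 325.18 kPa
  T = 343.9 K: ΣzᵢPᵢˢᵃᵗ = 285.17 kPa
  T = 341.9 K: ΣzᵢPᵢˢᵃᵗ = 266.30 kPa
Interpolating between 341.9 K and 343.9 K gives T ≈ 343.5 K.

T = 343.5 K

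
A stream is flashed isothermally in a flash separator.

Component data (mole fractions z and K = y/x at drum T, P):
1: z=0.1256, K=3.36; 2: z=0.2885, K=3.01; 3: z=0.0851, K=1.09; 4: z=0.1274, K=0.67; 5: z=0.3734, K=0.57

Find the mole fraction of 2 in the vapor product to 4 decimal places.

y_2 = 0.3161

Newton iteration, ψ⁰ = 0.5:
  ψ = 0.5000: g = 0.17763, g' = -0.5697 → ψ = 0.8118
  ψ = 0.8118: g = 0.02505, g' = -0.4400 → ψ = 0.8687
  ψ = 0.8687: g = 0.00020, g' = -0.4335 → ψ = 0.8692
Converged at ψ = 0.8692.
Compositions from xᵢ = zᵢ/(1+ψ(Kᵢ−1)), yᵢ = Kᵢxᵢ:
  1: x = 0.0412, y = 0.1383
  2: x = 0.1050, y = 0.3161
  3: x = 0.0789, y = 0.0860
  4: x = 0.1786, y = 0.1197
  5: x = 0.5963, y = 0.3399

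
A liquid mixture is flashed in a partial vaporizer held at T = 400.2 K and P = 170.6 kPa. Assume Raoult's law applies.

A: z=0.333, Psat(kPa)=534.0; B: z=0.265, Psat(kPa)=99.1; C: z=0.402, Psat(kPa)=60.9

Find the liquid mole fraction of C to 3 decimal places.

Raoult's law: Kᵢ = Pᵢˢᵃᵗ/P = Pᵢˢᵃᵗ/170.6.
  K_A = 534.0/170.6 = 3.13013, K_B = 99.1/170.6 = 0.58089, K_C = 60.9/170.6 = 0.35698
Rachford–Rice: g(ψ) = Σ zᵢ(Kᵢ−1)/(1+ψ(Kᵢ−1)) = 0.
g(0) = ΣzᵢKᵢ − 1 = 0.340 and g(1) = 1 − Σzᵢ/Kᵢ = -0.689, so a root lies in (0, 1).
Iterate (Newton) starting at ψ = 0.35:
  ψ = 0.350: g = -0.0574, g' = -0.837 → ψ = 0.281
  ψ = 0.281: g = 0.0019, g' = -0.898 → ψ = 0.284
Converged at ψ = 0.284.
Compositions from xᵢ = zᵢ/(1+ψ(Kᵢ−1)), yᵢ = Kᵢxᵢ:
  A: x = 0.208, y = 0.650
  B: x = 0.301, y = 0.175
  C: x = 0.492, y = 0.176

x_C = 0.492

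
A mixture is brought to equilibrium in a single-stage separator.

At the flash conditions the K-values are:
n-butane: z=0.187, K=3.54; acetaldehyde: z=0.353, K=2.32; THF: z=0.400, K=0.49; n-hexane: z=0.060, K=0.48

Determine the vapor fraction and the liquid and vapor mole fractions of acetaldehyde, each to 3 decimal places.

ψ = 0.776, x_acetaldehyde = 0.174, y_acetaldehyde = 0.405

Let ψ = V/F and solve Σ zᵢ(Kᵢ−1)/(1+ψ(Kᵢ−1)) = 0.
g(0) = ΣzᵢKᵢ − 1 = 0.706 and g(1) = 1 − Σzᵢ/Kᵢ = -0.146, so a root lies in (0, 1).
Newton iteration, ψ⁰ = 0.5:
  ψ = 0.500: g = 0.1740, g' = -0.674 → ψ = 0.758
  ψ = 0.758: g = 0.0113, g' = -0.615 → ψ = 0.776
Converged at ψ = 0.776.
Compositions from xᵢ = zᵢ/(1+ψ(Kᵢ−1)), yᵢ = Kᵢxᵢ:
  n-butane: x = 0.063, y = 0.223
  acetaldehyde: x = 0.174, y = 0.405
  THF: x = 0.662, y = 0.324
  n-hexane: x = 0.101, y = 0.048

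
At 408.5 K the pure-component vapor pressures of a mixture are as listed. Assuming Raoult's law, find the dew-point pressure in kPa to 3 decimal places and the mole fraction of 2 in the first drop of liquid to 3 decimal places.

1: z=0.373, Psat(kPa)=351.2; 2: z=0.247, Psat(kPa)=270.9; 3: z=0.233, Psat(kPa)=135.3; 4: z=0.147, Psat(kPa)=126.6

Pdew = 205.885 kPa, x_2 = 0.188

At the dew point ψ → 1, so Σzᵢ/Kᵢ = 1 with Kᵢ = Pᵢˢᵃᵗ/P ⇒ 1/P = Σzᵢ/Pᵢˢᵃᵗ.
1/P = 0.373/351.2 + 0.247/270.9 + 0.233/135.3 + 0.147/126.6 = 0.004857 ⇒ P = 205.885 kPa
xᵢ = zᵢP/Pᵢˢᵃᵗ ⇒ x_2 = 0.247·205.885/270.9 = 0.188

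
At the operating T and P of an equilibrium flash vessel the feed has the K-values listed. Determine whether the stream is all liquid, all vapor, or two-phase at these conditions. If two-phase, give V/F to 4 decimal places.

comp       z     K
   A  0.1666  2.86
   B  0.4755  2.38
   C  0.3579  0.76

ΣzᵢKᵢ = 1.8802; Σzᵢ/Kᵢ = 0.7290.
Since Σzᵢ/Kᵢ < 1 the mixture is above its dew point — single vapor phase.

all vapor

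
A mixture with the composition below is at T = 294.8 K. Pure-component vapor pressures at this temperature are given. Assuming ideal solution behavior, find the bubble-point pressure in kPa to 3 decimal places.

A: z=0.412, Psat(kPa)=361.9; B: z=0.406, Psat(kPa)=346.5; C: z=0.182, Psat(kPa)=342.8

Pbub = 352.171 kPa

At the bubble point ψ → 0, so ΣzᵢKᵢ = 1 with Kᵢ = Pᵢˢᵃᵗ/P ⇒ P = ΣzᵢPᵢˢᵃᵗ.
P = 0.412·361.9 + 0.406·346.5 + 0.182·342.8 = 352.171 kPa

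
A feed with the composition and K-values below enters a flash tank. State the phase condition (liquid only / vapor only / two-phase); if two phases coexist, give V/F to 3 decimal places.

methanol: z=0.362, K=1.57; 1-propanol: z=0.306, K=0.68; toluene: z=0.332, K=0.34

ΣzᵢKᵢ = 0.889; Σzᵢ/Kᵢ = 1.657.
Since ΣzᵢKᵢ < 1 the mixture is below its bubble point — single liquid phase.

liquid only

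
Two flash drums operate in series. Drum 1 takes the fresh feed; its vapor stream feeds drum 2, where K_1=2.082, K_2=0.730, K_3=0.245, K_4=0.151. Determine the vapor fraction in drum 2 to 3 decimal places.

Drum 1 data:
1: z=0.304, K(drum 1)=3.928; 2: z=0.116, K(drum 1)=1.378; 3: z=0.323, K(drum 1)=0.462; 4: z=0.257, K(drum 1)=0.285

V/F (drum 2) = 0.483

Drum 1:
Material balance + equilibrium reduce to Σ zᵢ(Kᵢ−1)/(1+ψ₁(Kᵢ−1)) = 0.
g(0) = ΣzᵢKᵢ − 1 = 0.576 and g(1) = 1 − Σzᵢ/Kᵢ = -0.762, so a root lies in (0, 1).
Newton–Raphson from ψ₁ = 0.5:
  ψ₁ = 0.500: g = -0.1256, g' = -0.934 → ψ₁ = 0.366
  ψ₁ = 0.366: g = 0.0034, g' = -1.007 → ψ₁ = 0.369
Converged at ψ₁ = 0.369.
Drum-1 compositions:
  1: x = 0.146, y = 0.574
  2: x = 0.102, y = 0.140
  3: x = 0.403, y = 0.186
  4: x = 0.349, y = 0.099
Drum-2 feed = drum-1 vapor: z₂ = (0.5741, 0.1403, 0.1862, 0.0995).
Drum 2:
Material balance + equilibrium reduce to Σ zᵢ(Kᵢ−1)/(1+ψ₂(Kᵢ−1)) = 0.
Feasibility: ΣzᵢKᵢ = 1.358, Σzᵢ/Kᵢ = 1.887 — both > 1, two phases present.
Newton iteration, ψ₂⁰ = 0.5:
  ψ₂ = 0.500: g = -0.0133, g' = -0.787 → ψ₂ = 0.483
Converged at ψ₂ = 0.483.
  1: x = 0.377, y = 0.785
  2: x = 0.161, y = 0.118
  3: x = 0.293, y = 0.072
  4: x = 0.169, y = 0.025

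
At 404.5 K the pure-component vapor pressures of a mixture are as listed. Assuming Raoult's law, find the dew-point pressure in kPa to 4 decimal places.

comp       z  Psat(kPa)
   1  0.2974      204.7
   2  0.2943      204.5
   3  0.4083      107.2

Pdew = 149.2371 kPa

At the dew point ψ → 1, so Σzᵢ/Kᵢ = 1 with Kᵢ = Pᵢˢᵃᵗ/P ⇒ 1/P = Σzᵢ/Pᵢˢᵃᵗ.
1/P = 0.2974/204.7 + 0.2943/204.5 + 0.4083/107.2 = 0.0067007 ⇒ P = 149.2371 kPa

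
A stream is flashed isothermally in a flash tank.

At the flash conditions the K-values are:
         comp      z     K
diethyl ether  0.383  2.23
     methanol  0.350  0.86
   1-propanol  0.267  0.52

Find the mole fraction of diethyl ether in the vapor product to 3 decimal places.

Rachford–Rice: g(β) = Σ zᵢ(Kᵢ−1)/(1+β(Kᵢ−1)) = 0.
g(0) = ΣzᵢKᵢ − 1 = 0.294 and g(1) = 1 − Σzᵢ/Kᵢ = -0.092, so a root lies in (0, 1).
Iterate (Newton) starting at β = 0.5:
  β = 0.500: g = 0.0704, g' = -0.337 → β = 0.709
  β = 0.709: g = 0.0029, g' = -0.315 → β = 0.718
Converged at β = 0.718.
Compositions from xᵢ = zᵢ/(1+β(Kᵢ−1)), yᵢ = Kᵢxᵢ:
  diethyl ether: x = 0.203, y = 0.453
  methanol: x = 0.389, y = 0.335
  1-propanol: x = 0.408, y = 0.212

y_diethyl ether = 0.453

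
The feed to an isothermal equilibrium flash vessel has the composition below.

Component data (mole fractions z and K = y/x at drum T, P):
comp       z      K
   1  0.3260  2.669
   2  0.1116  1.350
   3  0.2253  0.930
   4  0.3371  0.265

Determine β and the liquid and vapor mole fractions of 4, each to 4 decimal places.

Material balance + equilibrium reduce to Σ zᵢ(Kᵢ−1)/(1+β(Kᵢ−1)) = 0.
Feasibility: ΣzᵢKᵢ = 1.3196, Σzᵢ/Kᵢ = 1.7191 — both > 1, two phases present.
Newton iteration, β⁰ = 0.5:
  β = 0.5000: g = -0.07824, g' = -0.7361 → β = 0.3937
  β = 0.3937: g = -0.00222, g' = -0.7031 → β = 0.3906
Converged at β = 0.3906.
Compositions from xᵢ = zᵢ/(1+β(Kᵢ−1)), yᵢ = Kᵢxᵢ:
  1: x = 0.1974, y = 0.5267
  2: x = 0.0982, y = 0.1325
  3: x = 0.2316, y = 0.2154
  4: x = 0.4728, y = 0.1253

β = 0.3906, x_4 = 0.4728, y_4 = 0.1253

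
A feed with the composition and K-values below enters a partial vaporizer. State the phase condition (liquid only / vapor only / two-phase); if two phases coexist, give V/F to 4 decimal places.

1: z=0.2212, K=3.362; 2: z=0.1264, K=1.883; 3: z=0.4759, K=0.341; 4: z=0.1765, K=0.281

two-phase, V/F = 0.1447

ΣzᵢKᵢ = 1.1936; Σzᵢ/Kᵢ = 2.1566.
Both exceed 1, so a two-phase solution exists.
Rachford–Rice: g(ψ) = Σ zᵢ(Kᵢ−1)/(1+ψ(Kᵢ−1)) = 0.
Iterate (Newton) starting at ψ = 0.5:
  ψ = 0.5000: g = -0.34889, g' = -0.9890 → ψ = 0.1472
  ψ = 0.1472: g = -0.00282, g' = -1.1242 → ψ = 0.1447
Converged at ψ = 0.1447.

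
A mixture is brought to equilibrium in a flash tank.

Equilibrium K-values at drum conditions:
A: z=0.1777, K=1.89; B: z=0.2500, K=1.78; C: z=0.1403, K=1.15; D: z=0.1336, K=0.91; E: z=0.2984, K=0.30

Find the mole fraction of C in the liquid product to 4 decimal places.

x_C = 0.1331

Newton iteration, β⁰ = 0.5:
  β = 0.5000: g = -0.06463, g' = -0.4961 → β = 0.3697
  β = 0.3697: g = -0.00397, g' = -0.4415 → β = 0.3607
Converged at β = 0.3607.
Compositions from xᵢ = zᵢ/(1+β(Kᵢ−1)), yᵢ = Kᵢxᵢ:
  A: x = 0.1345, y = 0.2542
  B: x = 0.1951, y = 0.3473
  C: x = 0.1331, y = 0.1531
  D: x = 0.1381, y = 0.1257
  E: x = 0.3992, y = 0.1198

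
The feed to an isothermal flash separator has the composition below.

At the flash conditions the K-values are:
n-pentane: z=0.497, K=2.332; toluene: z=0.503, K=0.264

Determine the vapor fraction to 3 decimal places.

Material balance + equilibrium reduce to Σ zᵢ(Kᵢ−1)/(1+ψ(Kᵢ−1)) = 0.
Feasibility: ΣzᵢKᵢ = 1.292, Σzᵢ/Kᵢ = 2.118 — both > 1, two phases present.
Binary case is linear: z₁(K₁−1)(1+ψ(K₂−1)) + z₂(K₂−1)(1+ψ(K₁−1)) = 0
⇒ ψ = [z₁(K₁−1)+z₂(K₂−1)] / [−(K₁−1)(K₂−1)] = 0.2918/0.9804 = 0.298

ψ = 0.298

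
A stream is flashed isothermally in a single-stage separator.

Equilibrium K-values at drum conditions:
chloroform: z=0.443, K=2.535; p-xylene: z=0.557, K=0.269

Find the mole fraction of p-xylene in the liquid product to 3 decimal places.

Binary case is linear: z₁(K₁−1)(1+V/F(K₂−1)) + z₂(K₂−1)(1+V/F(K₁−1)) = 0
⇒ V/F = [z₁(K₁−1)+z₂(K₂−1)] / [−(K₁−1)(K₂−1)] = 0.2728/1.1221 = 0.243
Compositions from xᵢ = zᵢ/(1+V/F(Kᵢ−1)), yᵢ = Kᵢxᵢ:
  chloroform: x = 0.323, y = 0.818
  p-xylene: x = 0.677, y = 0.182

x_p-xylene = 0.677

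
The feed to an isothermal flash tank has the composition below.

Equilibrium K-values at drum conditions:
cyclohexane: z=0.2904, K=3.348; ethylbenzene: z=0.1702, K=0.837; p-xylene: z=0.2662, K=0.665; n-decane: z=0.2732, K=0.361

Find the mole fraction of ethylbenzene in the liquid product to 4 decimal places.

x_ethylbenzene = 0.1813

Let ψ = V/F and solve Σ zᵢ(Kᵢ−1)/(1+ψ(Kᵢ−1)) = 0.
g(0) = ΣzᵢKᵢ − 1 = 0.3904 and g(1) = 1 − Σzᵢ/Kᵢ = -0.4472, so a root lies in (0, 1).
Newton–Raphson from ψ = 0.5:
  ψ = 0.5000: g = -0.08022, g' = -0.6281 → ψ = 0.3723
  ψ = 0.3723: g = 0.00334, g' = -0.6920 → ψ = 0.3771
Converged at ψ = 0.3771.
Compositions from xᵢ = zᵢ/(1+ψ(Kᵢ−1)), yᵢ = Kᵢxᵢ:
  cyclohexane: x = 0.1540, y = 0.5157
  ethylbenzene: x = 0.1813, y = 0.1518
  p-xylene: x = 0.3047, y = 0.2026
  n-decane: x = 0.3599, y = 0.1299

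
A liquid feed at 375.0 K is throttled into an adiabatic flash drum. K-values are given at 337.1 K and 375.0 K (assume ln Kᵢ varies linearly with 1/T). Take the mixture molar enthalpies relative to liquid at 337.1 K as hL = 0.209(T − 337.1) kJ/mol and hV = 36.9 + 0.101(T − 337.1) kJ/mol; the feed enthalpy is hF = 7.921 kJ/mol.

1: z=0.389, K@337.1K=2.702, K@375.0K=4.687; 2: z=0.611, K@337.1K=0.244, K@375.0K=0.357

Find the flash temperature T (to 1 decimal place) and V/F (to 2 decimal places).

Adiabatic flash: solve Rachford–Rice at each trial T, then check hF = ψ·hV(T) + (1−ψ)·hL(T).
  T = 337.1 K: K = (2.702, 0.244), RR gives ψ = 0.156, H_out = 5.740 kJ/mol
  T = 375.0 K: K = (4.687, 0.357), RR gives ψ = 0.439, H_out = 22.332 kJ/mol
  T = 356.1 K: K = (3.614, 0.298), RR gives ψ = 0.321, H_out = 15.144 kJ/mol
  T = 346.6 K: K = (3.137, 0.271), RR gives ψ = 0.247, H_out = 10.860 kJ/mol
  T = 341.9 K: K = (2.917, 0.257), RR gives ψ = 0.205, H_out = 8.460 kJ/mol
  T = 339.5 K: K = (2.808, 0.251), RR gives ψ = 0.181, H_out = 7.139 kJ/mol
Linear interpolation between T = 339.5 (H_out = 7.139) and T = 341.9 (H_out = 8.460) on hF = 7.921 gives T ≈ 340.9 K, at which ψ = 0.20.

T = 340.9 K, V/F = 0.20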